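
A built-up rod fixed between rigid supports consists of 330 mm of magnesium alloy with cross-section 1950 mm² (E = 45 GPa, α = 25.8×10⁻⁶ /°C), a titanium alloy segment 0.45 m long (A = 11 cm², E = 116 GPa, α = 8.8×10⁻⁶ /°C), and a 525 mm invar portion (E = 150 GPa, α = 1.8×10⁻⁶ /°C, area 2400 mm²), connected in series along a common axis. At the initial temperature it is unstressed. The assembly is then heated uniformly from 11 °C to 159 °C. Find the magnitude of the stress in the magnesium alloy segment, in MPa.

σ ≈ 116 MPa (compressive)

Free thermal expansion of the whole bar: Σ αᵢΔT Lᵢ = 25.8×10⁻⁶×148×330 + 8.8×10⁻⁶×148×450 + 1.8×10⁻⁶×148×525 = 1.986 mm.
Since the ends are fixed, an axial force P builds up, equal in every segment, with P · Σ Lᵢ/(AᵢEᵢ) = δ_free.
Σ Lᵢ/(AᵢEᵢ) = 330/(1950×45×10³) + 450/(1100×116×10³) + 525/(2400×150×10³) = 8.746×10⁻⁶ mm/N.
So P = 1.986 / 8.746×10⁻⁶ = 227.1 kN, compressive.
σ_{magnesium alloy} = P / A = 227100 / 1950 = 116.5 MPa.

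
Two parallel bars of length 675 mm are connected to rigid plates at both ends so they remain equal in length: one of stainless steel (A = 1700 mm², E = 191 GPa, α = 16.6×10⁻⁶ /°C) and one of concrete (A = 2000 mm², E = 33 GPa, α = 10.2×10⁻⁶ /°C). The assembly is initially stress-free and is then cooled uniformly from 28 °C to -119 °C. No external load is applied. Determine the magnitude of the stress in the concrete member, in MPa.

Equilibrium of a rigid end plate with no external load gives equal and opposite internal forces ±P in the two members. Since α_{stainless steel} > α_{concrete}, cooling drives the stainless steel into tension and the concrete into compression.
Compatibility of the two members (thermal + elastic change equal): (α₁ − α₂)ΔT = P·[1/(A₁E₁) + 1/(A₂E₂)].
|α₁ − α₂|·ΔT = 6.4×10⁻⁶ × 147 = 0.0009408.
1/(A₁E₁) + 1/(A₂E₂) = 1/(1700×191×10³) + 1/(2000×33×10³) = 1.823×10⁻⁸ N⁻¹.
So P = 0.0009408 / 1.823×10⁻⁸ = 51.6 kN.
σ_{concrete} = P/A₂ = 51600/2000 = 25.8 MPa, compressive.

σ ≈ 25.8 MPa (compressive)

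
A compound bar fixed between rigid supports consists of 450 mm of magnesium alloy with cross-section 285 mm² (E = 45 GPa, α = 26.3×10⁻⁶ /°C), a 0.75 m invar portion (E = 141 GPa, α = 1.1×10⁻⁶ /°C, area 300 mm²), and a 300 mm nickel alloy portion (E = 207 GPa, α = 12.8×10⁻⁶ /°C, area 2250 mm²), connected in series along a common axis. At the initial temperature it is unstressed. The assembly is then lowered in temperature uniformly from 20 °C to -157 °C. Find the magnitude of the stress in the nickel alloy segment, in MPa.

If the supports were absent, the total length change would be Σ αᵢΔT Lᵢ = 26.3×10⁻⁶×177×450 + 1.1×10⁻⁶×177×750 + 12.8×10⁻⁶×177×300 = 2.921 mm.
The rigid supports impose zero overall length change; the single axial force P common to all segments must satisfy P Σ Lᵢ/(AᵢEᵢ) = δ_free.
The series flexibility is Σ Lᵢ/(AᵢEᵢ) = 450/(285×45×10³) + 750/(300×141×10³) + 300/(2250×207×10³) = 5.346×10⁻⁵ mm/N.
So P = 2.921 / 5.346×10⁻⁵ = 54.63 kN, tensile.
σ_{nickel alloy} = P / A = 54630 / 2250 = 24.28 MPa.

σ ≈ 24.3 MPa (tensile)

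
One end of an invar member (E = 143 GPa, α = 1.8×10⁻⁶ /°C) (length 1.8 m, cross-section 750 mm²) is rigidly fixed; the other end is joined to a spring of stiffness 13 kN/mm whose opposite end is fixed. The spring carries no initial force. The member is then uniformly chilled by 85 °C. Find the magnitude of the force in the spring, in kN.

Free thermal contraction: δ_free = αΔT L = 1.8×10⁻⁶ × 85 × 1800 = 0.2754 mm.
With a force P in the spring, the elastic change of the member is PL/(AE) and that of the spring is P/k; compatibility requires their sum to equal δ_free.
P [ L/(AE) + 1/k ] = δ_free → P [ 1800/(750×143×10³) + 1/(13×10³) ] = 0.2754.
P = 0.2754 / 9.371×10⁻⁵ = 2939 N.

P ≈ 2.94 kN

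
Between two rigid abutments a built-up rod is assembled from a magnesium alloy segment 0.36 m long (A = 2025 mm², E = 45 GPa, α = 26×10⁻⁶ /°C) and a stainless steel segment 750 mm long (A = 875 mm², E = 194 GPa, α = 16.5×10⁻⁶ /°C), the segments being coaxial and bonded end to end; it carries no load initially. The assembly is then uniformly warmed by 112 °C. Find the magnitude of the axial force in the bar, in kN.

With the walls removed the bar would change length by δ_free = Σ αᵢΔT Lᵢ = 26×10⁻⁶×112×360 + 16.5×10⁻⁶×112×750 = 2.434 mm.
The walls prevent any net length change, so an axial force P (same in every segment) develops. Compatibility: P · Σ Lᵢ/(AᵢEᵢ) = δ_free.
The series flexibility is Σ Lᵢ/(AᵢEᵢ) = 360/(2025×45×10³) + 750/(875×194×10³) = 8.369×10⁻⁶ mm/N.
Hence P = δ_free / Σ(L/AE) = 2.434/8.369×10⁻⁶ = 290.9 kN (compressive).

P ≈ 291 kN (compressive)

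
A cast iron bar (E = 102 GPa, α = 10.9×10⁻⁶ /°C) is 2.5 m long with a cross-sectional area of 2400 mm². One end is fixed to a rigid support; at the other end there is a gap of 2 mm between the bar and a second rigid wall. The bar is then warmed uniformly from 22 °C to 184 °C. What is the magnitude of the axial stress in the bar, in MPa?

If the wall were absent the bar would grow by αΔT L = 10.9×10⁻⁶ × 162 × 2500 = 4.415 mm.
After closing the 2 mm clearance, 4.415 − 2 = 2.415 mm of expansion remains to be suppressed by the wall.
Compatibility: PL/(AE) = 2.415 mm, so σ = P/A = E × (2.415/2500) = 98.51 MPa.

σ ≈ 98.5 MPa (compressive)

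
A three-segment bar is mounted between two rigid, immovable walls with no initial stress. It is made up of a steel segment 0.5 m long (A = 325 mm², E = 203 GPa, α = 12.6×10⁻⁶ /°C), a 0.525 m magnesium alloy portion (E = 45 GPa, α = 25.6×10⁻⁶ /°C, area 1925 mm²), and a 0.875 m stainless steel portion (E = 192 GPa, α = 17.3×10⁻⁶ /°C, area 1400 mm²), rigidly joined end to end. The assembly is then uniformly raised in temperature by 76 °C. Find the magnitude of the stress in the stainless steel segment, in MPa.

σ ≈ 112 MPa (compressive)

Free thermal expansion of the whole bar: Σ αᵢΔT Lᵢ = 12.6×10⁻⁶×76×500 + 25.6×10⁻⁶×76×525 + 17.3×10⁻⁶×76×875 = 2.651 mm.
The rigid supports impose zero overall length change; the single axial force P common to all segments must satisfy P Σ Lᵢ/(AᵢEᵢ) = δ_free.
The series flexibility is Σ Lᵢ/(AᵢEᵢ) = 500/(325×203×10³) + 525/(1925×45×10³) + 875/(1400×192×10³) = 1.689×10⁻⁵ mm/N.
P = 2.651 / 1.689×10⁻⁵ = 156900 N = 156.9 kN, compressive.
σ_{stainless steel} = P / A = 156900 / 1400 = 112.1 MPa.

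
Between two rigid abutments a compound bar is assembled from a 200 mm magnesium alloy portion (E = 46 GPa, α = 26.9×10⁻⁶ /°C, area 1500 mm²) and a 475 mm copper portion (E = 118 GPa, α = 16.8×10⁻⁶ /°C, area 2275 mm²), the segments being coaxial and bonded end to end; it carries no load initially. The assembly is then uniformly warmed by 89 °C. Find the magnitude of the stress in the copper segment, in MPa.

σ ≈ 112 MPa (compressive)

With the walls removed the bar would change length by δ_free = Σ αᵢΔT Lᵢ = 26.9×10⁻⁶×89×200 + 16.8×10⁻⁶×89×475 = 1.189 mm.
The rigid supports impose zero overall length change; the single axial force P common to all segments must satisfy P Σ Lᵢ/(AᵢEᵢ) = δ_free.
Σ Lᵢ/(AᵢEᵢ) = 200/(1500×46×10³) + 475/(2275×118×10³) = 4.668×10⁻⁶ mm/N.
So P = 1.189 / 4.668×10⁻⁶ = 254.7 kN, compressive.
σ_{copper} = P / A = 254700 / 2275 = 112 MPa.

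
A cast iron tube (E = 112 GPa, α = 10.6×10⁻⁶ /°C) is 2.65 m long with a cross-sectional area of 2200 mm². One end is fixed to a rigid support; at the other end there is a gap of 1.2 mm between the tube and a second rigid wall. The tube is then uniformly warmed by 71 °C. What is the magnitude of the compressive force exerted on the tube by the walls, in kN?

If the wall were absent the tube would grow by αΔT L = 10.6×10⁻⁶ × 71 × 2650 = 1.994 mm.
After closing the 1.2 mm clearance, 1.994 − 1.2 = 0.7944 mm of expansion remains to be suppressed by the wall.
Compatibility: PL/(AE) = 0.7944 mm, so σ = P/A = E × (0.7944/2650) = 33.57 MPa.
Force on the wall = σA = 33.57 × 2200 mm² = 73.86 kN.

P ≈ 73.9 kN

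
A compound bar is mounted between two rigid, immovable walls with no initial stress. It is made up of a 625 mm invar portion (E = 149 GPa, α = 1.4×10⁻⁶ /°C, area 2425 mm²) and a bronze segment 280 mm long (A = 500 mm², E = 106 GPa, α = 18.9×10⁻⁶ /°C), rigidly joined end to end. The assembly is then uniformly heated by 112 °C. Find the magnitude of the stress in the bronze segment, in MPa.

σ ≈ 197 MPa (compressive)

If the supports were absent, the total length change would be Σ αᵢΔT Lᵢ = 1.4×10⁻⁶×112×625 + 18.9×10⁻⁶×112×280 = 0.6907 mm.
Since the ends are fixed, an axial force P builds up, equal in every segment, with P · Σ Lᵢ/(AᵢEᵢ) = δ_free.
The series flexibility is Σ Lᵢ/(AᵢEᵢ) = 625/(2425×149×10³) + 280/(500×106×10³) = 7.013×10⁻⁶ mm/N.
So P = 0.6907 / 7.013×10⁻⁶ = 98.49 kN, compressive.
σ_{bronze} = P / A = 98490 / 500 = 197 MPa.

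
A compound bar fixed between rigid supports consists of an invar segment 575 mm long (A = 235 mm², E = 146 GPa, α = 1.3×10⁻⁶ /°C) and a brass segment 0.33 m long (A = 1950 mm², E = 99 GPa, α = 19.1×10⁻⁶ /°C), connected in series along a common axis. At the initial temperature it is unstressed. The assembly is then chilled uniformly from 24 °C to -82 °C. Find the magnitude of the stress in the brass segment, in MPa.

σ ≈ 20.8 MPa (tensile)

With the walls removed the bar would change length by δ_free = Σ αᵢΔT Lᵢ = 1.3×10⁻⁶×106×575 + 19.1×10⁻⁶×106×330 = 0.7474 mm.
Since the ends are fixed, an axial force P builds up, equal in every segment, with P · Σ Lᵢ/(AᵢEᵢ) = δ_free.
Σ Lᵢ/(AᵢEᵢ) = 575/(235×146×10³) + 330/(1950×99×10³) = 1.847×10⁻⁵ mm/N.
So P = 0.7474 / 1.847×10⁻⁵ = 40.47 kN, tensile.
σ_{brass} = P / A = 40470 / 1950 = 20.75 MPa.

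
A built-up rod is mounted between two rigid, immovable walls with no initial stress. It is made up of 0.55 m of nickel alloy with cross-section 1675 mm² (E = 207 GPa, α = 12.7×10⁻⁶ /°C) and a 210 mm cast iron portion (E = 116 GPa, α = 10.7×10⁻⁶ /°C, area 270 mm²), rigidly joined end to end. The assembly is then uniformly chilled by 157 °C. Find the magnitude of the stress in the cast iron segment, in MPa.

σ ≈ 647 MPa (tensile)

Free thermal contraction of the whole bar: Σ αᵢΔT Lᵢ = 12.7×10⁻⁶×157×550 + 10.7×10⁻⁶×157×210 = 1.449 mm.
The rigid supports impose zero overall length change; the single axial force P common to all segments must satisfy P Σ Lᵢ/(AᵢEᵢ) = δ_free.
The series flexibility is Σ Lᵢ/(AᵢEᵢ) = 550/(1675×207×10³) + 210/(270×116×10³) = 8.291×10⁻⁶ mm/N.
Hence P = δ_free / Σ(L/AE) = 1.449/8.291×10⁻⁶ = 174.8 kN (tensile).
σ_{cast iron} = P / A = 174800 / 270 = 647.5 MPa.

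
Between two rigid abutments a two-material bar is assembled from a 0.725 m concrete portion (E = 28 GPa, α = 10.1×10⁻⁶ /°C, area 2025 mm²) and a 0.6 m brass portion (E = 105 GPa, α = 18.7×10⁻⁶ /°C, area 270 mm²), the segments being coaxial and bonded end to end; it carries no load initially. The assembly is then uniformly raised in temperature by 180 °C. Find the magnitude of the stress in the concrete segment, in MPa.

With the walls removed the bar would change length by δ_free = Σ αᵢΔT Lᵢ = 10.1×10⁻⁶×180×725 + 18.7×10⁻⁶×180×600 = 3.338 mm.
The walls prevent any net length change, so an axial force P (same in every segment) develops. Compatibility: P · Σ Lᵢ/(AᵢEᵢ) = δ_free.
Σ Lᵢ/(AᵢEᵢ) = 725/(2025×28×10³) + 600/(270×105×10³) = 3.395×10⁻⁵ mm/N.
Hence P = δ_free / Σ(L/AE) = 3.338/3.395×10⁻⁵ = 98.31 kN (compressive).
σ_{concrete} = P / A = 98310 / 2025 = 48.55 MPa.

σ ≈ 48.5 MPa (compressive)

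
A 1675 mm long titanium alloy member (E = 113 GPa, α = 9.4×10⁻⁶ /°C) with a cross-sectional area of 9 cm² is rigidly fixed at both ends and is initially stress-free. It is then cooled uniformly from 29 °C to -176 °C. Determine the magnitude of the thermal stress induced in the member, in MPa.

With length fixed, the mechanical strain must cancel the thermal strain αΔT = 9.4×10⁻⁶ × 205 = 1927×10⁻⁶.
Hence σ = E·αΔT = 113×10³ × 1927×10⁻⁶ = 217.8 MPa, tensile.

σ ≈ 218 MPa (tensile)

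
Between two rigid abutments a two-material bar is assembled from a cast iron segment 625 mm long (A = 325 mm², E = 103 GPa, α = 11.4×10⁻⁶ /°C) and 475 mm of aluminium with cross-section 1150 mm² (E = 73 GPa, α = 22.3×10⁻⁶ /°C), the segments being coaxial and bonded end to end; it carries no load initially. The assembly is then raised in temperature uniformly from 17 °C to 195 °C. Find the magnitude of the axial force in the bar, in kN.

P ≈ 130 kN (compressive)

If the supports were absent, the total length change would be Σ αᵢΔT Lᵢ = 11.4×10⁻⁶×178×625 + 22.3×10⁻⁶×178×475 = 3.154 mm.
Since the ends are fixed, an axial force P builds up, equal in every segment, with P · Σ Lᵢ/(AᵢEᵢ) = δ_free.
The series flexibility is Σ Lᵢ/(AᵢEᵢ) = 625/(325×103×10³) + 475/(1150×73×10³) = 2.433×10⁻⁵ mm/N.
P = 3.154 / 2.433×10⁻⁵ = 129600 N = 129.6 kN, compressive.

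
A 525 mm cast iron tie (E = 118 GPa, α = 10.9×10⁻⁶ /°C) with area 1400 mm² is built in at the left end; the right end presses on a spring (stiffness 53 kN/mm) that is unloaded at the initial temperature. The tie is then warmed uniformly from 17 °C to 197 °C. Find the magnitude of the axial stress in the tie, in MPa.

The unrestrained thermal change is αΔT L = 10.9×10⁻⁶ × 180 × 525 = 1.03 mm.
Let P be the compressive force at the spring. The tie shortens elastically by PL/(AE) and the spring compresses by P/k; together these equal δ_free.
P [ L/(AE) + 1/k ] = δ_free → P [ 525/(1400×118×10³) + 1/(53×10³) ] = 1.03.
P = 1.03 / 2.205×10⁻⁵ = 46720 N.
σ = P/A = 46720/1400 = 33.37 MPa.

σ ≈ 33.4 MPa (compressive)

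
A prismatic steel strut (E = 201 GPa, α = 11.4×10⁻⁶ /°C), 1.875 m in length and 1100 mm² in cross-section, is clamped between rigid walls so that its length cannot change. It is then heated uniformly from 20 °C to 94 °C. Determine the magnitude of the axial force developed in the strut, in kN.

P ≈ 187 kN (compressive)

The ends cannot move, so σ = EαΔT = 201×10³ × 11.4×10⁻⁶ × 74 = 169.6 MPa.
P = AEαΔT = 1100 × 201×10³ × 11.4×10⁻⁶ × 74 = 186.5 kN (compressive).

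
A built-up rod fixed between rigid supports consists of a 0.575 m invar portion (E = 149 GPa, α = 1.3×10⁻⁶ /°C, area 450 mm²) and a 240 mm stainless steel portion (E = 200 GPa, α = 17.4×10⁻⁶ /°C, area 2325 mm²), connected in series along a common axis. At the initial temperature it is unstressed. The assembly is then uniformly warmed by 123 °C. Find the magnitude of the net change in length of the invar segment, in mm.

If the supports were absent, the total length change would be Σ αᵢΔT Lᵢ = 1.3×10⁻⁶×123×575 + 17.4×10⁻⁶×123×240 = 0.6056 mm.
Since the ends are fixed, an axial force P builds up, equal in every segment, with P · Σ Lᵢ/(AᵢEᵢ) = δ_free.
Σ Lᵢ/(AᵢEᵢ) = 575/(450×149×10³) + 240/(2325×200×10³) = 9.092×10⁻⁶ mm/N.
Hence P = δ_free / Σ(L/AE) = 0.6056/9.092×10⁻⁶ = 66.61 kN (compressive).
For the invar segment, free thermal change = 1.3×10⁻⁶×123×575 = 0.09194 mm and elastic change from P = 66610×575/(450×149×10³) = 0.5712 mm; these oppose, so the net change is 0.479 mm (segment shortens).

|ΔL| ≈ 0.479 mm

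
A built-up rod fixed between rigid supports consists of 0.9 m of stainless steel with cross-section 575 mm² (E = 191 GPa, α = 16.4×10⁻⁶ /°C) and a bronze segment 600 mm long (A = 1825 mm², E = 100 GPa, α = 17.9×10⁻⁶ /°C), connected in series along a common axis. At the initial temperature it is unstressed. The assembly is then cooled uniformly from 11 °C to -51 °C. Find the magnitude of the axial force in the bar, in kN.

P ≈ 138 kN (tensile)

Free thermal contraction of the whole bar: Σ αᵢΔT Lᵢ = 16.4×10⁻⁶×62×900 + 17.9×10⁻⁶×62×600 = 1.581 mm.
The rigid supports impose zero overall length change; the single axial force P common to all segments must satisfy P Σ Lᵢ/(AᵢEᵢ) = δ_free.
The series flexibility is Σ Lᵢ/(AᵢEᵢ) = 900/(575×191×10³) + 600/(1825×100×10³) = 1.148×10⁻⁵ mm/N.
So P = 1.581 / 1.148×10⁻⁵ = 137.7 kN, tensile.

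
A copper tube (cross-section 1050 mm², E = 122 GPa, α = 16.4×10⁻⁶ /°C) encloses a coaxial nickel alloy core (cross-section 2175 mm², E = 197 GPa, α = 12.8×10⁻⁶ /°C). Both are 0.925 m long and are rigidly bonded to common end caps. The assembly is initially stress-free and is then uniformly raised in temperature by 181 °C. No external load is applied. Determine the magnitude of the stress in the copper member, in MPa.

Both members must finish at the same length. With the larger α, the copper tends to over-expand; the plates restrain it, putting the copper in compression and the nickel alloy in tension. With no external load the two internal forces are equal and opposite, magnitude P.
Equating the net (thermal + elastic) strains gives |α₁ − α₂|·ΔT = P·[1/(A₁E₁) + 1/(A₂E₂)].
|α₁ − α₂|·ΔT = 3.6×10⁻⁶ × 181 = 0.0006516.
1/(A₁E₁) + 1/(A₂E₂) = 1/(1050×122×10³) + 1/(2175×197×10³) = 1.014×10⁻⁸ N⁻¹.
So P = 0.0006516 / 1.014×10⁻⁸ = 64.26 kN.
σ_{copper} = P/A₁ = 64260/1050 = 61.2 MPa, compressive.

σ ≈ 61.2 MPa (compressive)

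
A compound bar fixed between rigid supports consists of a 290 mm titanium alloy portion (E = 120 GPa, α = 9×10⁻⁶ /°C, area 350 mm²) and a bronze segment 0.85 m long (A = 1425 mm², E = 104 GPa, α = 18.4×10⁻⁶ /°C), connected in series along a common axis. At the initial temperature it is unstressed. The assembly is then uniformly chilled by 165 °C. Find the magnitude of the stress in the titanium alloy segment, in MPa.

σ ≈ 681 MPa (tensile)

With the walls removed the bar would change length by δ_free = Σ αᵢΔT Lᵢ = 9×10⁻⁶×165×290 + 18.4×10⁻⁶×165×850 = 3.011 mm.
The rigid supports impose zero overall length change; the single axial force P common to all segments must satisfy P Σ Lᵢ/(AᵢEᵢ) = δ_free.
The series flexibility is Σ Lᵢ/(AᵢEᵢ) = 290/(350×120×10³) + 850/(1425×104×10³) = 1.264×10⁻⁵ mm/N.
Hence P = δ_free / Σ(L/AE) = 3.011/1.264×10⁻⁵ = 238.2 kN (tensile).
σ_{titanium alloy} = P / A = 238200 / 350 = 680.6 MPa.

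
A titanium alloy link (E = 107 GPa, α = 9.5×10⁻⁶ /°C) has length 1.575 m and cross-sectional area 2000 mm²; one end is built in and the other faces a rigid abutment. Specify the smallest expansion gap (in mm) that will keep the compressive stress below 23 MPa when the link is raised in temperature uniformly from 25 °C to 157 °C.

Free expansion if unrestrained: δ_free = αΔT L = 9.5×10⁻⁶ × 132 × 1575 = 1.975 mm.
At the allowable stress the elastic shortening the wall may impose is σL/E = 23 × 1575 / (107×10³) = 0.3386 mm.
So the gap has to take up the difference, g_min = δ_free − σL/E = 1.975 − 0.3386 = 1.636 mm.

g ≈ 1.64 mm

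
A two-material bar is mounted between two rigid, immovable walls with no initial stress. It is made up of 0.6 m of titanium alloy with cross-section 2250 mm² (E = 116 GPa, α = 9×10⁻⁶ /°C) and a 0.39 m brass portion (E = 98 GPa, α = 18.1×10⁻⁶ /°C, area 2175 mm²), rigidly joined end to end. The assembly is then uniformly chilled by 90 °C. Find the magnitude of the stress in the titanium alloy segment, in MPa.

With the walls removed the bar would change length by δ_free = Σ αᵢΔT Lᵢ = 9×10⁻⁶×90×600 + 18.1×10⁻⁶×90×390 = 1.121 mm.
The walls prevent any net length change, so an axial force P (same in every segment) develops. Compatibility: P · Σ Lᵢ/(AᵢEᵢ) = δ_free.
Σ Lᵢ/(AᵢEᵢ) = 600/(2250×116×10³) + 390/(2175×98×10³) = 4.129×10⁻⁶ mm/N.
Hence P = δ_free / Σ(L/AE) = 1.121/4.129×10⁻⁶ = 271.6 kN (tensile).
σ_{titanium alloy} = P / A = 271600 / 2250 = 120.7 MPa.

σ ≈ 121 MPa (tensile)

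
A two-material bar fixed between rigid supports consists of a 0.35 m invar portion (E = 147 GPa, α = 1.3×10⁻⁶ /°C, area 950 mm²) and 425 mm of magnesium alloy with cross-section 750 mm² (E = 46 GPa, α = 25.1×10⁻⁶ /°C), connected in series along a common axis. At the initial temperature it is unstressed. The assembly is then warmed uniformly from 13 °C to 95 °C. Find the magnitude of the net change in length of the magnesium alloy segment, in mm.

|ΔL| ≈ 0.117 mm

With the walls removed the bar would change length by δ_free = Σ αᵢΔT Lᵢ = 1.3×10⁻⁶×82×350 + 25.1×10⁻⁶×82×425 = 0.912 mm.
Since the ends are fixed, an axial force P builds up, equal in every segment, with P · Σ Lᵢ/(AᵢEᵢ) = δ_free.
The series flexibility is Σ Lᵢ/(AᵢEᵢ) = 350/(950×147×10³) + 425/(750×46×10³) = 1.483×10⁻⁵ mm/N.
P = 0.912 / 1.483×10⁻⁵ = 61520 N = 61.52 kN, compressive.
For the magnesium alloy segment, free thermal change = 25.1×10⁻⁶×82×425 = 0.8747 mm and elastic change from P = 61520×425/(750×46×10³) = 0.7579 mm; these oppose, so the net change is 0.117 mm (segment lengthens).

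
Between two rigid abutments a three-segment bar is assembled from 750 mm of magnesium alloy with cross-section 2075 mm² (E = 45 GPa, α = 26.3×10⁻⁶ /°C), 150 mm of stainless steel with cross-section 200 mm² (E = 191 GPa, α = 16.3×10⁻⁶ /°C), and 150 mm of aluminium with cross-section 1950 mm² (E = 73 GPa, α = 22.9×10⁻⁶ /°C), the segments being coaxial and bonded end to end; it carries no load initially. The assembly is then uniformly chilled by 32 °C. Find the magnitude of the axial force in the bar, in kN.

P ≈ 63 kN (tensile)

If the supports were absent, the total length change would be Σ αᵢΔT Lᵢ = 26.3×10⁻⁶×32×750 + 16.3×10⁻⁶×32×150 + 22.9×10⁻⁶×32×150 = 0.8194 mm.
The rigid supports impose zero overall length change; the single axial force P common to all segments must satisfy P Σ Lᵢ/(AᵢEᵢ) = δ_free.
The series flexibility is Σ Lᵢ/(AᵢEᵢ) = 750/(2075×45×10³) + 150/(200×191×10³) + 150/(1950×73×10³) = 1.301×10⁻⁵ mm/N.
Hence P = δ_free / Σ(L/AE) = 0.8194/1.301×10⁻⁵ = 62.97 kN (tensile).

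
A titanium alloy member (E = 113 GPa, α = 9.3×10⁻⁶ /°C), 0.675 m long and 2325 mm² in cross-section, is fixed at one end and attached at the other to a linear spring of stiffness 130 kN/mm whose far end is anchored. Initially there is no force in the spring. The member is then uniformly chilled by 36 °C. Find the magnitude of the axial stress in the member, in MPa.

σ ≈ 9.47 MPa (tensile)

Free thermal contraction: δ_free = αΔT L = 9.3×10⁻⁶ × 36 × 675 = 0.226 mm.
Let P be the tensile force in the spring. The member extends elastically by PL/(AE) and the spring stretches by P/k; together these equal δ_free.
P [ L/(AE) + 1/k ] = δ_free → P [ 675/(2325×113×10³) + 1/(130×10³) ] = 0.226.
P = 0.226 / 1.026×10⁻⁵ = 22020 N.
σ = P/A = 22020/2325 = 9.472 MPa.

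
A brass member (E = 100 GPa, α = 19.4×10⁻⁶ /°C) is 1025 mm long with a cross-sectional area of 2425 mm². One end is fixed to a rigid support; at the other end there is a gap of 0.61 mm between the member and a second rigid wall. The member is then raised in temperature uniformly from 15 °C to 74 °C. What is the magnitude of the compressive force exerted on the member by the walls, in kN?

P ≈ 133 kN

Free thermal elongation = αΔT L = 19.4×10⁻⁶ × 59 × 1025 = 1.173 mm.
The gap closes (δ_free > 0.61 mm) and the wall then resists a further 1.173 − 0.61 = 0.5632 mm of expansion.
Compatibility: PL/(AE) = 0.5632 mm, so σ = P/A = E × (0.5632/1025) = 54.95 MPa.
P = σA = 54.95 × 2425 = 133.2 kN.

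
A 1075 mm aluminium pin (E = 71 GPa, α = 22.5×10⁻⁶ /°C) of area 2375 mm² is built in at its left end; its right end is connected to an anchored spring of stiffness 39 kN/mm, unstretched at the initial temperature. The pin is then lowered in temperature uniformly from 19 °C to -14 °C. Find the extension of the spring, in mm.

δ ≈ 0.639 mm

If the spring were absent the pin would shorten by αΔT L = 22.5×10⁻⁶ × 33 × 1075 = 0.7982 mm.
With a force P in the spring, the elastic change of the pin is PL/(AE) and that of the spring is P/k; compatibility requires their sum to equal δ_free.
So P = δ_free / [L/(AE) + 1/k] = 0.7982 / [ 1075/(2375×71×10³) + 1/(39×10³) ].
P = 0.7982 / 3.202×10⁻⁵ = 24930 N.
Spring extension = P/k = 24930/(39×10³) = 0.6393 mm.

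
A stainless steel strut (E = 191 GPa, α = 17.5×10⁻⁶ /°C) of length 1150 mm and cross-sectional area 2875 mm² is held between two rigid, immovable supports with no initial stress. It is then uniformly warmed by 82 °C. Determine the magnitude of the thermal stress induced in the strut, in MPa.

Because both ends are immovable the net strain is zero, and the suppressed thermal strain is αΔT = 17.5×10⁻⁶ × 82 = 1435×10⁻⁶.
The stress required to suppress this strain is σ = Eε = 191×10³ × 1435×10⁻⁶ = 274.1 MPa, compressive since the strut is trying to expand.

σ ≈ 274 MPa (compressive)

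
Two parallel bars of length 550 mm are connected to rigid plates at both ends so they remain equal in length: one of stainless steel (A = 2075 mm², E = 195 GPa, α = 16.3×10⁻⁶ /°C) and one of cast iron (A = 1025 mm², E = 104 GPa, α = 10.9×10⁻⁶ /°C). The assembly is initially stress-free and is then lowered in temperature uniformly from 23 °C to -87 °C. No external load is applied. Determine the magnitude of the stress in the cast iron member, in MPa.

σ ≈ 48.9 MPa (compressive)

The stainless steel has the larger α, so on cooling it would change length more than the cast iron if both were free. The rigid plates force a common final length, so the stainless steel is put into tension and the cast iron into compression, with equal and opposite forces P (no external load).
Equating the net (thermal + elastic) strains gives |α₁ − α₂|·ΔT = P·[1/(A₁E₁) + 1/(A₂E₂)].
|α₁ − α₂|·ΔT = 5.4×10⁻⁶ × 110 = 0.000594.
1/(A₁E₁) + 1/(A₂E₂) = 1/(2075×195×10³) + 1/(1025×104×10³) = 1.185×10⁻⁸ N⁻¹.
P = 0.000594 / 1.185×10⁻⁸ = 50120 N = 50.12 kN.
σ_{cast iron} = P/A₂ = 50120/1025 = 48.89 MPa, compressive.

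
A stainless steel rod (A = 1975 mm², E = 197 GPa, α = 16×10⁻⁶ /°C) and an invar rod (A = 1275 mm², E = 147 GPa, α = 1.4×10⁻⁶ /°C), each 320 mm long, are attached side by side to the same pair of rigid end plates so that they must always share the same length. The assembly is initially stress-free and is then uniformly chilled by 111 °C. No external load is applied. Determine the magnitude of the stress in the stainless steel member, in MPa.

σ ≈ 104 MPa (tensile)

Both members must finish at the same length. With the larger α, the stainless steel tends to over-contract; the plates restrain it, putting the stainless steel in tension and the invar in compression. With no external load the two internal forces are equal and opposite, magnitude P.
Equating the net (thermal + elastic) strains gives |α₁ − α₂|·ΔT = P·[1/(A₁E₁) + 1/(A₂E₂)].
|α₁ − α₂|·ΔT = 14.6×10⁻⁶ × 111 = 0.001621.
1/(A₁E₁) + 1/(A₂E₂) = 1/(1975×197×10³) + 1/(1275×147×10³) = 7.906×10⁻⁹ N⁻¹.
P = 0.001621 / 7.906×10⁻⁹ = 205000 N = 205 kN.
σ_{stainless steel} = P/A₁ = 205000/1975 = 103.8 MPa, tensile.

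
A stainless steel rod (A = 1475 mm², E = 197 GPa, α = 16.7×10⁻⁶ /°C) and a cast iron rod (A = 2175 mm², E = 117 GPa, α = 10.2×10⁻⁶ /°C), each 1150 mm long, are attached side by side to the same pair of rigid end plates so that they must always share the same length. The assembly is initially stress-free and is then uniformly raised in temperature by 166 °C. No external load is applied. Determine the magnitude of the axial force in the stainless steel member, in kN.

The stainless steel has the larger α, so on heating it would change length more than the cast iron if both were free. The rigid plates force a common final length, so the stainless steel is put into compression and the cast iron into tension, with equal and opposite forces P (no external load).
Equating the net (thermal + elastic) strains gives |α₁ − α₂|·ΔT = P·[1/(A₁E₁) + 1/(A₂E₂)].
|α₁ − α₂|·ΔT = 6.5×10⁻⁶ × 166 = 0.001079.
1/(A₁E₁) + 1/(A₂E₂) = 1/(1475×197×10³) + 1/(2175×117×10³) = 7.371×10⁻⁹ N⁻¹.
So P = 0.001079 / 7.371×10⁻⁹ = 146.4 kN.

P ≈ 146 kN (compressive in the stainless steel)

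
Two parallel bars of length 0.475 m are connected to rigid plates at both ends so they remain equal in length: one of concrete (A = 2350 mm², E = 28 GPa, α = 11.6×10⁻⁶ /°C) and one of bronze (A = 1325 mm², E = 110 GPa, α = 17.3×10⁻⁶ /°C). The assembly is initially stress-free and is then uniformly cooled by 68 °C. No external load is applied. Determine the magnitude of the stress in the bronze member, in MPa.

σ ≈ 13.3 MPa (tensile)

The bronze has the larger α, so on cooling it would change length more than the concrete if both were free. The rigid plates force a common final length, so the bronze is put into tension and the concrete into compression, with equal and opposite forces P (no external load).
Equating the net (thermal + elastic) strains gives |α₁ − α₂|·ΔT = P·[1/(A₁E₁) + 1/(A₂E₂)].
|α₁ − α₂|·ΔT = 5.7×10⁻⁶ × 68 = 0.0003876.
1/(A₁E₁) + 1/(A₂E₂) = 1/(2350×28×10³) + 1/(1325×110×10³) = 2.206×10⁻⁸ N⁻¹.
So P = 0.0003876 / 2.206×10⁻⁸ = 17.57 kN.
σ_{bronze} = P/A₂ = 17570/1325 = 13.26 MPa, tensile.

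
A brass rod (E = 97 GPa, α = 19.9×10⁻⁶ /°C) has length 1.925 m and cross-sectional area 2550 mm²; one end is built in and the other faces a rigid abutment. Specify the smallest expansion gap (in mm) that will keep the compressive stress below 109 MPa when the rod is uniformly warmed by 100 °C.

Free expansion if unrestrained: δ_free = αΔT L = 19.9×10⁻⁶ × 100 × 1925 = 3.831 mm.
At the allowable stress the elastic shortening the wall may impose is σL/E = 109 × 1925 / (97×10³) = 2.163 mm.
The gap must absorb the remainder: g_min = 3.831 − 2.163 = 1.668 mm.

g ≈ 1.67 mm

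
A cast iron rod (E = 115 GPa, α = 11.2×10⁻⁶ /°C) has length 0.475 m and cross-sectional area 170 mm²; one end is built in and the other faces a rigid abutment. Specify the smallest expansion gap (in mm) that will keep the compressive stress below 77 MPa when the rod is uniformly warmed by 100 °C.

With no wall the rod would lengthen by αΔT L = 11.2×10⁻⁶ × 100 × 475 = 0.532 mm.
At the allowable stress the elastic shortening the wall may impose is σL/E = 77 × 475 / (115×10³) = 0.318 mm.
So the gap has to take up the difference, g_min = δ_free − σL/E = 0.532 − 0.318 = 0.214 mm.

g ≈ 0.214 mm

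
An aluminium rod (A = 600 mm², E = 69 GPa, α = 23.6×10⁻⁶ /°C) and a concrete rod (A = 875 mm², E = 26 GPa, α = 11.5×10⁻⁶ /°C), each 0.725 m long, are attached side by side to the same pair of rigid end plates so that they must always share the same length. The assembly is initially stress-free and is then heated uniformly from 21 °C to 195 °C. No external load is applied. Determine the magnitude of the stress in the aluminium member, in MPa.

The aluminium has the larger α, so on heating it would change length more than the concrete if both were free. The rigid plates force a common final length, so the aluminium is put into compression and the concrete into tension, with equal and opposite forces P (no external load).
Equating the net (thermal + elastic) strains gives |α₁ − α₂|·ΔT = P·[1/(A₁E₁) + 1/(A₂E₂)].
|α₁ − α₂|·ΔT = 12.1×10⁻⁶ × 174 = 0.002105.
1/(A₁E₁) + 1/(A₂E₂) = 1/(600×69×10³) + 1/(875×26×10³) = 6.811×10⁻⁸ N⁻¹.
So P = 0.002105 / 6.811×10⁻⁸ = 30.91 kN.
σ_{aluminium} = P/A₁ = 30910/600 = 51.52 MPa, compressive.

σ ≈ 51.5 MPa (compressive)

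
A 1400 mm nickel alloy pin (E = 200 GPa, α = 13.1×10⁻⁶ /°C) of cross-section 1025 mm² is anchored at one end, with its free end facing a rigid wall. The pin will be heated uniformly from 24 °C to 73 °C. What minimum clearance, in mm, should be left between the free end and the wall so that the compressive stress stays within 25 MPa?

Free expansion if unrestrained: δ_free = αΔT L = 13.1×10⁻⁶ × 49 × 1400 = 0.8987 mm.
A stress of 25 MPa corresponds to the wall pushing the pin back by σL/E = 25×1400/(200×10³) = 0.175 mm.
So the gap has to take up the difference, g_min = δ_free − σL/E = 0.8987 − 0.175 = 0.7237 mm.

g ≈ 0.724 mm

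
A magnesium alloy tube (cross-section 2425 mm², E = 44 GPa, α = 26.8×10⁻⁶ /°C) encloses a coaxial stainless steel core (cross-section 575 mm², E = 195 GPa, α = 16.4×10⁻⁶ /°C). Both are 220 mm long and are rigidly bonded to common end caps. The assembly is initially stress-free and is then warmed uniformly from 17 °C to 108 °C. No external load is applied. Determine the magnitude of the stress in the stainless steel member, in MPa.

Equilibrium of a rigid end plate with no external load gives equal and opposite internal forces ±P in the two members. Since α_{magnesium alloy} > α_{stainless steel}, heating drives the magnesium alloy into compression and the stainless steel into tension.
Setting the final lengths equal and cancelling L: (α₁ − α₂)ΔT = P/(A₁E₁) + P/(A₂E₂).
|α₁ − α₂|·ΔT = 10.4×10⁻⁶ × 91 = 0.0009464.
1/(A₁E₁) + 1/(A₂E₂) = 1/(2425×44×10³) + 1/(575×195×10³) = 1.829×10⁻⁸ N⁻¹.
P = 0.0009464 / 1.829×10⁻⁸ = 51740 N = 51.74 kN.
σ_{stainless steel} = P/A₂ = 51740/575 = 89.99 MPa, tensile.

σ ≈ 90 MPa (tensile)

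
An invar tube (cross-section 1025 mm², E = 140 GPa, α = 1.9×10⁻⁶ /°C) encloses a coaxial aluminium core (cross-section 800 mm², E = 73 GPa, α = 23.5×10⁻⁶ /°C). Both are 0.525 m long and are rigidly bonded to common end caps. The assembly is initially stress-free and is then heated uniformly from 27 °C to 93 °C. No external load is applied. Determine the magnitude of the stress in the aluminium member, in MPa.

σ ≈ 74 MPa (compressive)

Equilibrium of a rigid end plate with no external load gives equal and opposite internal forces ±P in the two members. Since α_{aluminium} > α_{invar}, heating drives the aluminium into compression and the invar into tension.
Setting the final lengths equal and cancelling L: (α₁ − α₂)ΔT = P/(A₁E₁) + P/(A₂E₂).
|α₁ − α₂|·ΔT = 21.6×10⁻⁶ × 66 = 0.001426.
1/(A₁E₁) + 1/(A₂E₂) = 1/(1025×140×10³) + 1/(800×73×10³) = 2.409×10⁻⁸ N⁻¹.
P = 0.001426 / 2.409×10⁻⁸ = 59170 N = 59.17 kN.
σ_{aluminium} = P/A₂ = 59170/800 = 73.97 MPa, compressive.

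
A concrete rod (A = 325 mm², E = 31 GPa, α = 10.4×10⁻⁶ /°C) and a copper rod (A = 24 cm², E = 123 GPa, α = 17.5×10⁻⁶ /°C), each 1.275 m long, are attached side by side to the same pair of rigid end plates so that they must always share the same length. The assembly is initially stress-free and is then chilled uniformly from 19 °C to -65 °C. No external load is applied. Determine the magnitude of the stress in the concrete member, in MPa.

σ ≈ 17.9 MPa (compressive)

Equilibrium of a rigid end plate with no external load gives equal and opposite internal forces ±P in the two members. Since α_{copper} > α_{concrete}, cooling drives the copper into tension and the concrete into compression.
Compatibility of the two members (thermal + elastic change equal): (α₁ − α₂)ΔT = P·[1/(A₁E₁) + 1/(A₂E₂)].
|α₁ − α₂|·ΔT = 7.1×10⁻⁶ × 84 = 0.0005964.
1/(A₁E₁) + 1/(A₂E₂) = 1/(325×31×10³) + 1/(2400×123×10³) = 1.026×10⁻⁷ N⁻¹.
So P = 0.0005964 / 1.026×10⁻⁷ = 5.81 kN.
σ_{concrete} = P/A₁ = 5810/325 = 17.88 MPa, compressive.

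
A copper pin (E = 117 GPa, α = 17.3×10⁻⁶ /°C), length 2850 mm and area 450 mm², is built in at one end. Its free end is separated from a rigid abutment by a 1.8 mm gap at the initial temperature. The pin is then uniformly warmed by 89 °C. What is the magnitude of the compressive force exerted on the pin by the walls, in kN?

P ≈ 47.8 kN

If the wall were absent the pin would grow by αΔT L = 17.3×10⁻⁶ × 89 × 2850 = 4.388 mm.
This exceeds the 1.8 mm gap, so the wall pushes back. The portion of expansion that must be recovered elastically is δ_free − gap = 4.388 − 1.8 = 2.588 mm.
That suppressed elongation corresponds to σ = E·Δ/L = 117×10³ × 2.588/2850 = 106.3 MPa.
P = σA = 106.3 × 450 = 47.81 kN.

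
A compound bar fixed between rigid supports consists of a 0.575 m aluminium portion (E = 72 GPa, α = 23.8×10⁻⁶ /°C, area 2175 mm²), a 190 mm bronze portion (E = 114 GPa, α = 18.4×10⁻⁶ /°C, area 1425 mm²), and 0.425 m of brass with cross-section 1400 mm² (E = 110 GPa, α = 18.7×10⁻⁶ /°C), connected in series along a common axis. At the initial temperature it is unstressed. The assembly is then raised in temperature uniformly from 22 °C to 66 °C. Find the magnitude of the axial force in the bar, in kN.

If the supports were absent, the total length change would be Σ αᵢΔT Lᵢ = 23.8×10⁻⁶×44×575 + 18.4×10⁻⁶×44×190 + 18.7×10⁻⁶×44×425 = 1.106 mm.
The walls prevent any net length change, so an axial force P (same in every segment) develops. Compatibility: P · Σ Lᵢ/(AᵢEᵢ) = δ_free.
The series flexibility is Σ Lᵢ/(AᵢEᵢ) = 575/(2175×72×10³) + 190/(1425×114×10³) + 425/(1400×110×10³) = 7.601×10⁻⁶ mm/N.
P = 1.106 / 7.601×10⁻⁶ = 145500 N = 145.5 kN, compressive.

P ≈ 145 kN (compressive)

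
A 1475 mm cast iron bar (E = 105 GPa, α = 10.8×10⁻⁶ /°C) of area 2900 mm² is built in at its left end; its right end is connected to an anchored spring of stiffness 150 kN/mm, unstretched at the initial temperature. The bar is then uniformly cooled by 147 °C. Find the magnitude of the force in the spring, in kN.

P ≈ 203 kN

Free thermal contraction: δ_free = αΔT L = 10.8×10⁻⁶ × 147 × 1475 = 2.342 mm.
Let P be the tensile force in the spring. The bar extends elastically by PL/(AE) and the spring stretches by P/k; together these equal δ_free.
P [ L/(AE) + 1/k ] = δ_free → P [ 1475/(2900×105×10³) + 1/(150×10³) ] = 2.342.
P = 2.342 / 1.151×10⁻⁵ = 203400 N.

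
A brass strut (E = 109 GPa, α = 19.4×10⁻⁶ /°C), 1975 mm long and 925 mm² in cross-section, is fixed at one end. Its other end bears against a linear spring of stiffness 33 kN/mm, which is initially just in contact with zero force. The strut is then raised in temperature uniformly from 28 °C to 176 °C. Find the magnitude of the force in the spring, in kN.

The unrestrained thermal change is αΔT L = 19.4×10⁻⁶ × 148 × 1975 = 5.671 mm.
Let P be the compressive force at the spring. The strut shortens elastically by PL/(AE) and the spring compresses by P/k; together these equal δ_free.
P [ L/(AE) + 1/k ] = δ_free → P [ 1975/(925×109×10³) + 1/(33×10³) ] = 5.671.
P = 5.671 / 4.989×10⁻⁵ = 113700 N.

P ≈ 114 kN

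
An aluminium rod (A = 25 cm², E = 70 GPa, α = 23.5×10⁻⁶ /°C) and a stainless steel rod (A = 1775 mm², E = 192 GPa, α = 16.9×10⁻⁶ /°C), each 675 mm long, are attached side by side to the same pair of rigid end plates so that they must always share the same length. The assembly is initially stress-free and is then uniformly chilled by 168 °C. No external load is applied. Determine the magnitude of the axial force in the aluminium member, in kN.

Both members must finish at the same length. With the larger α, the aluminium tends to over-contract; the plates restrain it, putting the aluminium in tension and the stainless steel in compression. With no external load the two internal forces are equal and opposite, magnitude P.
Setting the final lengths equal and cancelling L: (α₁ − α₂)ΔT = P/(A₁E₁) + P/(A₂E₂).
|α₁ − α₂|·ΔT = 6.6×10⁻⁶ × 168 = 0.001109.
1/(A₁E₁) + 1/(A₂E₂) = 1/(2500×70×10³) + 1/(1775×192×10³) = 8.649×10⁻⁹ N⁻¹.
P = 0.001109 / 8.649×10⁻⁹ = 128200 N = 128.2 kN.

P ≈ 128 kN (tensile in the aluminium)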